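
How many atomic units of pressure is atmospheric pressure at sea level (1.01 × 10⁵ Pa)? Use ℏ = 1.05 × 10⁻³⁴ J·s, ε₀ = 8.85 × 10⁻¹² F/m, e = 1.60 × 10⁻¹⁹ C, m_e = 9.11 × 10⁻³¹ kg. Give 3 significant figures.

atomic unit of pressure: P_au = E_h/a₀³ = m_e⁴e¹⁰/((4πε₀)⁵ℏ⁸) = 3.01 × 10¹³ Pa.
1.01 × 10⁵ / 3.01 × 10¹³ = 3.35 × 10⁻⁹

3.35 × 10⁻⁹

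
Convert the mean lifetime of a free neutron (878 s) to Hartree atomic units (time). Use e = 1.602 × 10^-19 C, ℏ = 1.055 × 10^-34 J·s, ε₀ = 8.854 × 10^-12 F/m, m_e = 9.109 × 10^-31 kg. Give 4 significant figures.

atomic unit of time: τ_au = (4πε₀)²ℏ³/(m_e e⁴) = 2.423 × 10^-17 s.
878 / 2.423 × 10^-17 = 3.624 × 10^19

3.624 × 10^19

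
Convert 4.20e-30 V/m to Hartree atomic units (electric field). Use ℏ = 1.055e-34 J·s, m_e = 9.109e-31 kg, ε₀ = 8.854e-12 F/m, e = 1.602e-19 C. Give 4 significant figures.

8.186e-42

atomic unit of electric field: E_au = E_h/(e a₀) = m_e²e⁵/((4πε₀)³ℏ⁴) = 5.131e11 V/m.
4.20e-30 / 5.131e11 = 8.186e-42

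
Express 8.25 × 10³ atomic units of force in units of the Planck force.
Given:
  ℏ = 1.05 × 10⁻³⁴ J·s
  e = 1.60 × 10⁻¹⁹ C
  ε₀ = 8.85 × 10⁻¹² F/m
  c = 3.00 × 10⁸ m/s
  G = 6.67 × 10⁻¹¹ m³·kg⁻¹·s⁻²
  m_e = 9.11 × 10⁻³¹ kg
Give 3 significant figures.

5.66 × 10⁻⁴⁸

atomic unit of force: F_au = E_h/a₀ = m_e²e⁶/((4πε₀)³ℏ⁴) = 8.33 × 10⁻⁸ N
Planck force: F_P = c⁴/G = 1.21 × 10⁴⁴ N
8.25 × 10³ × 8.33 × 10⁻⁸ / 1.21 × 10⁴⁴ = 5.66 × 10⁻⁴⁸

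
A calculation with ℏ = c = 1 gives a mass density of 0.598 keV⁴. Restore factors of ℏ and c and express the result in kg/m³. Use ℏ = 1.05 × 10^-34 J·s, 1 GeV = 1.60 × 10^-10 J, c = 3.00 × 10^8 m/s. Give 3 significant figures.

1.39 × 10^-4 kg/m³

Mass density is [E]/(c²[L]³) = [E]⁴/(ℏ³c⁵).
1 GeV⁴ → 1/(ℏ³c⁵) × (1 GeV in J)⁴ = 2.33 × 10^20 kg/m³.
Convert the energy scale: 0.598 keV⁴ = 5.98 × 10^-25 GeV⁴.
Result: 5.98 × 10^-25 × 2.33 × 10^20 = 1.39 × 10^-4 kg/m³.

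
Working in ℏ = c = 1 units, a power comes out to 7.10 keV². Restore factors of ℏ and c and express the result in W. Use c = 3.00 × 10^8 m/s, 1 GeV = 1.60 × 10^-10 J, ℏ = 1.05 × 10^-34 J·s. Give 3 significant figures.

1.73 × 10^3 W

Power is [E]/[T] = [E]²/ℏ.
1 GeV² → 1/ℏ × (1 GeV in J)² = 2.44 × 10^14 W.
Convert the energy scale: 7.10 keV² = 7.10 × 10^-12 GeV².
Result: 7.10 × 10^-12 × 2.44 × 10^14 = 1.73 × 10^3 W.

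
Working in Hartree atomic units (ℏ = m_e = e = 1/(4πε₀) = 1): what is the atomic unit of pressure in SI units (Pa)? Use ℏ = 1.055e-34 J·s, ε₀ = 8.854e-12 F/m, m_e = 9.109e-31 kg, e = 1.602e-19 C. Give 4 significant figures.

2.929e13 Pa

Dimensional analysis gives P_au = E_h/a₀³ = m_e⁴e¹⁰/((4πε₀)⁵ℏ⁸).
E_h = 4.354e-18 J
a₀ = 5.297e-11 m
E_h/a₀³ = 2.929e13 Pa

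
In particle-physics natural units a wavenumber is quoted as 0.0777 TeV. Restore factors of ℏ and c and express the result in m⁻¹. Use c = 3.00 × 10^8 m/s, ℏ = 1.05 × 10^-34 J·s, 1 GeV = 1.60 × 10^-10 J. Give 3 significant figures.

Inverse length is [E]/(ℏc).
1 GeV → 1/(ℏc) × (1 GeV in J) = 5.08 × 10^15 m⁻¹.
Convert the energy scale: 0.0777 TeV = 77.7 GeV.
Result: 77.7 × 5.08 × 10^15 = 3.95 × 10^17 m⁻¹.

3.95 × 10^17 m⁻¹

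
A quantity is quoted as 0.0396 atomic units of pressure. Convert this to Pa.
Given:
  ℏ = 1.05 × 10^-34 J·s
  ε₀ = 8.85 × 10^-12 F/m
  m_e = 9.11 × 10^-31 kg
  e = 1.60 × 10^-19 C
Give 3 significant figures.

One atomic unit of pressure: P_au = E_h/a₀³ = m_e⁴e¹⁰/((4πε₀)⁵ℏ⁸) = 3.01 × 10^13 Pa.
0.0396 × 3.01 × 10^13 Pa = 1.19 × 10^12 Pa

1.19 × 10^12 Pa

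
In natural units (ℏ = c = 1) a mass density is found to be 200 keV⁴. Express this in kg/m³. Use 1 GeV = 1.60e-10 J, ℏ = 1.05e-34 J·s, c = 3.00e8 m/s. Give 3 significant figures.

0.0466 kg/m³

Mass density is [E]/(c²[L]³) = [E]⁴/(ℏ³c⁵).
1 GeV⁴ → 1/(ℏ³c⁵) × (1 GeV in J)⁴ = 2.33e20 kg/m³.
Convert the energy scale: 200 keV⁴ = 2.00e-22 GeV⁴.
Result: 2.00e-22 × 2.33e20 = 0.0466 kg/m³.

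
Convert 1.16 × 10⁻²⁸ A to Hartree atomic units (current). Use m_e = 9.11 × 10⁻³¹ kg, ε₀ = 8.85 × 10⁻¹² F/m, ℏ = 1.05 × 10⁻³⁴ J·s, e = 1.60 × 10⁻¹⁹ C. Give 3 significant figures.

1.74 × 10⁻²⁶

atomic unit of electric current: I_au = e E_h/ℏ = m_e e⁵/((4πε₀)²ℏ³) = 6.67 × 10⁻³ A.
1.16 × 10⁻²⁸ / 6.67 × 10⁻³ = 1.74 × 10⁻²⁶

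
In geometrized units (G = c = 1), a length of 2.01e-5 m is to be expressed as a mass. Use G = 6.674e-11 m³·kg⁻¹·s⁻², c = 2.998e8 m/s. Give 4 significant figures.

Length → mass via c²/G.
2.01e-5 m × (c²/G) = 2.707e22 kg

2.707e22 kg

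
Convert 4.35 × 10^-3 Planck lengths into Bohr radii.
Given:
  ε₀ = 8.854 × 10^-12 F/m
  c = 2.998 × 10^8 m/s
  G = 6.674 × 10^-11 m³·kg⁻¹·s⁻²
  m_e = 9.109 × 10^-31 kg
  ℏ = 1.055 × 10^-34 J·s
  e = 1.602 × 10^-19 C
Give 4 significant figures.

1.327 × 10^-27

Planck length: ℓ_P = √(ℏG/c³) = 1.616 × 10^-35 m
Bohr radius: a₀ = 4πε₀ℏ²/(m_e e²) = 5.297 × 10^-11 m
4.35 × 10^-3 × 1.616 × 10^-35 / 5.297 × 10^-11 = 1.327 × 10^-27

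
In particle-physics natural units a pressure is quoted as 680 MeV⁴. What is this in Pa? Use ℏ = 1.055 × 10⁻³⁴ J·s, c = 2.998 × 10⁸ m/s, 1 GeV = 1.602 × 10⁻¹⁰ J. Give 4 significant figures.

Pressure is [E]/[L]³ = [E]⁴/(ℏc)³.
1 GeV⁴ → 1/(ℏc)³ × (1 GeV in J)⁴ = 2.082 × 10³⁷ Pa.
Convert the energy scale: 680 MeV⁴ = 6.80 × 10⁻¹⁰ GeV⁴.
Result: 6.80 × 10⁻¹⁰ × 2.082 × 10³⁷ = 1.415 × 10²⁸ Pa.

1.415 × 10²⁸ Pa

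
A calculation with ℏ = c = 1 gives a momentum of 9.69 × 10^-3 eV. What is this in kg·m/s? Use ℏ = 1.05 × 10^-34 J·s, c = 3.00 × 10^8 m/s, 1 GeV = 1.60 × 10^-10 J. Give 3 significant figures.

Momentum is [E]/c; divide by c.
1 GeV → 1/c × (1 GeV in J) = 5.33 × 10^-19 kg·m/s.
Convert the energy scale: 9.69 × 10^-3 eV = 9.69 × 10^-12 GeV.
Result: 9.69 × 10^-12 × 5.33 × 10^-19 = 5.17 × 10^-30 kg·m/s.

5.17 × 10^-30 kg·m/s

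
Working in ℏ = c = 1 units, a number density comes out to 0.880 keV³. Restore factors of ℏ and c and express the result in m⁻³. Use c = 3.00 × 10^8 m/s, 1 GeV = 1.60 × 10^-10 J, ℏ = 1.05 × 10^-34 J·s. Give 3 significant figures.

Number density is [L]⁻³ = [E]³/(ℏc)³.
1 GeV³ → 1/(ℏc)³ × (1 GeV in J)³ = 1.31 × 10^47 m⁻³.
Convert the energy scale: 0.880 keV³ = 8.80 × 10^-19 GeV³.
Result: 8.80 × 10^-19 × 1.31 × 10^47 = 1.15 × 10^29 m⁻³.

1.15 × 10^29 m⁻³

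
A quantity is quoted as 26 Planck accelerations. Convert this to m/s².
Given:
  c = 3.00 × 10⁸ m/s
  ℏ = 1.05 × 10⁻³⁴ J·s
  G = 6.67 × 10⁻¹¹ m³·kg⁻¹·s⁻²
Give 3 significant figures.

One Planck acceleration: a_P = √(c⁷/(ℏG)) = 5.59 × 10⁵¹ m/s².
26 × 5.59 × 10⁵¹ m/s² = 1.45 × 10⁵³ m/s²

1.45 × 10⁵³ m/s²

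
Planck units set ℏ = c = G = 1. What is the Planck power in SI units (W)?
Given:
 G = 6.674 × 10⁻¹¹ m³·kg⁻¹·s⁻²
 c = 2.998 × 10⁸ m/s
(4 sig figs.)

From ℏ = c = G = 1 the power scale is P_P = c⁵/G.
  = 2.422 × 10⁴² / 6.674 × 10⁻¹¹
  = 3.629 × 10⁵² W

3.629 × 10⁵² W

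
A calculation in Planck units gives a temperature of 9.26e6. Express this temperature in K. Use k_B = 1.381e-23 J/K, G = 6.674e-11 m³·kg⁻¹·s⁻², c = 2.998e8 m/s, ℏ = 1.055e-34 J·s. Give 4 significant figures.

1.312e39 K

One Planck temperature: T_P = √(ℏc⁵/G) / k_B = 1.417e32 K.
9.26e6 × 1.417e32 K = 1.312e39 K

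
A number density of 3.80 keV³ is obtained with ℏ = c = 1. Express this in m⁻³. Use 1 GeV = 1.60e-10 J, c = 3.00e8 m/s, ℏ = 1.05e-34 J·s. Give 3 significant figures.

4.98e29 m⁻³

Number density is [L]⁻³ = [E]³/(ℏc)³.
1 GeV³ → 1/(ℏc)³ × (1 GeV in J)³ = 1.31e47 m⁻³.
Convert the energy scale: 3.80 keV³ = 3.80e-18 GeV³.
Result: 3.80e-18 × 1.31e47 = 4.98e29 m⁻³.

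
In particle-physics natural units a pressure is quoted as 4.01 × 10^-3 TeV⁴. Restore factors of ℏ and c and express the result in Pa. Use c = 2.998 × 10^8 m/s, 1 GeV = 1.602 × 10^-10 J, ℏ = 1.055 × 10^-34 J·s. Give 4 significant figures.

Pressure is [E]/[L]³ = [E]⁴/(ℏc)³.
1 GeV⁴ → 1/(ℏc)³ × (1 GeV in J)⁴ = 2.082 × 10^37 Pa.
Convert the energy scale: 4.01 × 10^-3 TeV⁴ = 4.01 × 10^9 GeV⁴.
Result: 4.01 × 10^9 × 2.082 × 10^37 = 8.347 × 10^46 Pa.

8.347 × 10^46 Pa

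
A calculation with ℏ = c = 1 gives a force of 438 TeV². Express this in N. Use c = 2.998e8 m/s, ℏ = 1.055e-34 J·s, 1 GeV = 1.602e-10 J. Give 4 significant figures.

3.554e14 N

Force is [E]/[L] = [E]²/(ℏc); restore (ℏc)⁻¹.
1 GeV² → 1/(ℏc) × (1 GeV in J)² = 8.114e5 N.
Convert the energy scale: 438 TeV² = 4.38e8 GeV².
Result: 4.38e8 × 8.114e5 = 3.554e14 N.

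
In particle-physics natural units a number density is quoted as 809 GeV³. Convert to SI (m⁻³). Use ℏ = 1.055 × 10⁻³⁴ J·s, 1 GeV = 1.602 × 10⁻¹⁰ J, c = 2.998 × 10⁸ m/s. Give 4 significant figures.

1.051 × 10⁵⁰ m⁻³

Number density is [L]⁻³ = [E]³/(ℏc)³.
1 GeV³ → 1/(ℏc)³ × (1 GeV in J)³ = 1.299 × 10⁴⁷ m⁻³.
Result: 809 × 1.299 × 10⁴⁷ = 1.051 × 10⁵⁰ m⁻³.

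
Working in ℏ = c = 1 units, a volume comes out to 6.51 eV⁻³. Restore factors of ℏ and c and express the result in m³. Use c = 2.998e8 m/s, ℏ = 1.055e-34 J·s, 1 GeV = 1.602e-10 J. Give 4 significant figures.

Volume is [L]³ = [E]⁻³·(ℏc)³.
1 GeV⁻³ → (ℏc)³ × (1 GeV in J)⁻³ = 7.696e-48 m³.
Convert the energy scale: 6.51 eV⁻³ = 6.51e27 GeV⁻³.
Result: 6.51e27 × 7.696e-48 = 5.010e-20 m³.

5.010e-20 m³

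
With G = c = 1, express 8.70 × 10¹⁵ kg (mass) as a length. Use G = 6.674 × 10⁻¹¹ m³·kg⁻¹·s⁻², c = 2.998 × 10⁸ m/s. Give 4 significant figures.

In G = c = 1 units mass has dimensions of length; the conversion factor is G/c².
8.70 × 10¹⁵ kg × (G/c²) = 6.460 × 10⁻¹² m

6.460 × 10⁻¹² m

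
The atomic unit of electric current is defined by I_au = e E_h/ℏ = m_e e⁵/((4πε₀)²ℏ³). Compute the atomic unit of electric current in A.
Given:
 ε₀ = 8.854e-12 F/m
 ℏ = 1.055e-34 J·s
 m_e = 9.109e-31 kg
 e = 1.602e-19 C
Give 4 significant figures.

I_au = e E_h/ℏ = m_e e⁵/((4πε₀)²ℏ³)
E_h = 4.354e-18 J
e·E_h/ℏ = 6.612e-3 A

6.612e-3 A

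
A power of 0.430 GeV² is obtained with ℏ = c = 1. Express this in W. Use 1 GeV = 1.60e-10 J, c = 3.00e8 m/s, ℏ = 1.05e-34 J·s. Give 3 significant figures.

Power is [E]/[T] = [E]²/ℏ.
1 GeV² → 1/ℏ × (1 GeV in J)² = 2.44e14 W.
Result: 0.430 × 2.44e14 = 1.05e14 W.

1.05e14 W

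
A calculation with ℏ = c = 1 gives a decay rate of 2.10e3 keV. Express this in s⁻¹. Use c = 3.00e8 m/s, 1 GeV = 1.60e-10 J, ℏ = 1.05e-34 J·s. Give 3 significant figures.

3.20e21 s⁻¹

A rate is [E]/ℏ; divide by ℏ.
1 GeV → 1/ℏ × (1 GeV in J) = 1.52e24 s⁻¹.
Convert the energy scale: 2.10e3 keV = 2.10e-3 GeV.
Result: 2.10e-3 × 1.52e24 = 3.20e21 s⁻¹.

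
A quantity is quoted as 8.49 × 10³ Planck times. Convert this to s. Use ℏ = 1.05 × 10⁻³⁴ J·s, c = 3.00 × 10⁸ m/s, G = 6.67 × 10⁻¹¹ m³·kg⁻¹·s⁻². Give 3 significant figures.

4.56 × 10⁻⁴⁰ s

One Planck time: t_P = √(ℏG/c⁵) = 5.37 × 10⁻⁴⁴ s.
8.49 × 10³ × 5.37 × 10⁻⁴⁴ s = 4.56 × 10⁻⁴⁰ s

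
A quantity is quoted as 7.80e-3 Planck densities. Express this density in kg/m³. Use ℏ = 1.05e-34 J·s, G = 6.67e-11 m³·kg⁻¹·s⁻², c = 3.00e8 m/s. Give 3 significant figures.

One Planck density: ρ_P = c⁵/(ℏG²) = 5.20e96 kg/m³.
7.80e-3 × 5.20e96 kg/m³ = 4.06e94 kg/m³

4.06e94 kg/m³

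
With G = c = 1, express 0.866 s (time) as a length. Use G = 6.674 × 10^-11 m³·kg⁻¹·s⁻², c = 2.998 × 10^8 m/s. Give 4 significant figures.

Time → length via c.
0.866 s × (c) = 2.596 × 10^8 m

2.596 × 10^8 m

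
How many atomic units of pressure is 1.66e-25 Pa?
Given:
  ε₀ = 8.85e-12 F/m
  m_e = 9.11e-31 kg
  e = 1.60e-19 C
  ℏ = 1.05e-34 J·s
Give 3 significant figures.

5.51e-39

atomic unit of pressure: P_au = E_h/a₀³ = m_e⁴e¹⁰/((4πε₀)⁵ℏ⁸) = 3.01e13 Pa.
1.66e-25 / 3.01e13 = 5.51e-39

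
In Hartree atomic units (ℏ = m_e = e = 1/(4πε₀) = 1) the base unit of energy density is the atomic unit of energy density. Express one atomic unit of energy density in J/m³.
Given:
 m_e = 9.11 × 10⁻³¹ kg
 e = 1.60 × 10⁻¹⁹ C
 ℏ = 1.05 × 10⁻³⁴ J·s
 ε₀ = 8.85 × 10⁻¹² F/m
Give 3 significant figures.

u_au = E_h/a₀³ = m_e⁴e¹⁰/((4πε₀)⁵ℏ⁸)
E_h = 4.38 × 10⁻¹⁸ J
a₀ = 5.26 × 10⁻¹¹ m
E_h/a₀³ = 3.01 × 10¹³ J/m³

3.01 × 10¹³ J/m³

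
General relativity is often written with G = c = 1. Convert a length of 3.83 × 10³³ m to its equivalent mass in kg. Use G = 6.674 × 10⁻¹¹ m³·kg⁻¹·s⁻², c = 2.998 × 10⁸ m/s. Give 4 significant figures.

5.158 × 10⁶⁰ kg

Length → mass via c²/G.
3.83 × 10³³ m × (c²/G) = 5.158 × 10⁶⁰ kg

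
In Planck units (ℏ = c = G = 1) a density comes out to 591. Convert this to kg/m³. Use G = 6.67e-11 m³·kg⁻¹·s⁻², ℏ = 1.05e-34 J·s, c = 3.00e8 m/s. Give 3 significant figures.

3.07e99 kg/m³

One Planck density: ρ_P = c⁵/(ℏG²) = 5.20e96 kg/m³.
591 × 5.20e96 kg/m³ = 3.07e99 kg/m³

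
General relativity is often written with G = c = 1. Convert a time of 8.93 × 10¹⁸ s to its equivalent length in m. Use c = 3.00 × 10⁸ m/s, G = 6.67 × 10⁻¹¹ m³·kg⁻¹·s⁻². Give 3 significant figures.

Time → length via c.
8.93 × 10¹⁸ s × (c) = 2.68 × 10²⁷ m

2.68 × 10²⁷ m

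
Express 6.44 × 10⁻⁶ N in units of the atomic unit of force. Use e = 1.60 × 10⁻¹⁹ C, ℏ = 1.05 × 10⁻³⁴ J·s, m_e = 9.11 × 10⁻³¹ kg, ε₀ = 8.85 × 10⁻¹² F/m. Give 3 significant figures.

atomic unit of force: F_au = E_h/a₀ = m_e²e⁶/((4πε₀)³ℏ⁴) = 8.33 × 10⁻⁸ N.
6.44 × 10⁻⁶ / 8.33 × 10⁻⁸ = 77.3

77.3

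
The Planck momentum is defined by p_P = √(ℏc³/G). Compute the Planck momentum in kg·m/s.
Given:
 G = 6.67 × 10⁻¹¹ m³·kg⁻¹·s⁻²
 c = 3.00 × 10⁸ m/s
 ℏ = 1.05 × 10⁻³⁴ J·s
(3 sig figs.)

6.52 kg·m/s

p_P = √(ℏc³/G)
  = √(42.5)
  = 6.52 kg·m/s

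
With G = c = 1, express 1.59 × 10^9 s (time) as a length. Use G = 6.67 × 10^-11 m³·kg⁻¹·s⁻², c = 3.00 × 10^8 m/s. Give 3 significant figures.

Time → length via c.
1.59 × 10^9 s × (c) = 4.77 × 10^17 m

4.77 × 10^17 m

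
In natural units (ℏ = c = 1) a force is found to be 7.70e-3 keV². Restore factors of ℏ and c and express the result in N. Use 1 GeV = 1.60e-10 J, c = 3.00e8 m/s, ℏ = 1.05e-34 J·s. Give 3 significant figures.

Force is [E]/[L] = [E]²/(ℏc); restore (ℏc)⁻¹.
1 GeV² → 1/(ℏc) × (1 GeV in J)² = 8.13e5 N.
Convert the energy scale: 7.70e-3 keV² = 7.70e-15 GeV².
Result: 7.70e-15 × 8.13e5 = 6.26e-9 N.

6.26e-9 N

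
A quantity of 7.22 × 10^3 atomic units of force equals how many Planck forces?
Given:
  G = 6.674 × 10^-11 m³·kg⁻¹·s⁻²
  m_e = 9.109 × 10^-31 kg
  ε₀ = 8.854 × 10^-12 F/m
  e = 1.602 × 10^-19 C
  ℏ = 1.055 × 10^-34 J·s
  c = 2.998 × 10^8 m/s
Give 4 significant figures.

atomic unit of force: F_au = E_h/a₀ = m_e²e⁶/((4πε₀)³ℏ⁴) = 8.220 × 10^-8 N
Planck force: F_P = c⁴/G = 1.210 × 10^44 N
7.22 × 10^3 × 8.220 × 10^-8 / 1.210 × 10^44 = 4.903 × 10^-48

4.903 × 10^-48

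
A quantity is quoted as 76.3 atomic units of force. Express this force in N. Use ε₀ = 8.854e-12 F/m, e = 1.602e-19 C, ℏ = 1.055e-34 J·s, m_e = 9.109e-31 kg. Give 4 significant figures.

One atomic unit of force: F_au = E_h/a₀ = m_e²e⁶/((4πε₀)³ℏ⁴) = 8.220e-8 N.
76.3 × 8.220e-8 N = 6.272e-6 N

6.272e-6 N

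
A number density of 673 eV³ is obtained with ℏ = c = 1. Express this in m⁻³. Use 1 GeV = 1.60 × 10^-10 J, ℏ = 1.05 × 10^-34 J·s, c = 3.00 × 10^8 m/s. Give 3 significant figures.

Number density is [L]⁻³ = [E]³/(ℏc)³.
1 GeV³ → 1/(ℏc)³ × (1 GeV in J)³ = 1.31 × 10^47 m⁻³.
Convert the energy scale: 673 eV³ = 6.73 × 10^-25 GeV³.
Result: 6.73 × 10^-25 × 1.31 × 10^47 = 8.82 × 10^22 m⁻³.

8.82 × 10^22 m⁻³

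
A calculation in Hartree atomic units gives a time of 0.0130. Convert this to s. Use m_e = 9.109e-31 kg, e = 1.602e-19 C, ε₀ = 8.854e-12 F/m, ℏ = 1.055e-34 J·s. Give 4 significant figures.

3.150e-19 s

One atomic unit of time: τ_au = (4πε₀)²ℏ³/(m_e e⁴) = 2.423e-17 s.
0.0130 × 2.423e-17 s = 3.150e-19 s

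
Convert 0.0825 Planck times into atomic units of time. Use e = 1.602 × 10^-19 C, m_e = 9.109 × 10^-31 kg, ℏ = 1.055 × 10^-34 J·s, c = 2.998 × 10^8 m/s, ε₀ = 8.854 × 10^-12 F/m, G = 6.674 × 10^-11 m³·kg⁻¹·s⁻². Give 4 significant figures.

Planck time: t_P = √(ℏG/c⁵) = 5.392 × 10^-44 s
atomic unit of time: τ_au = (4πε₀)²ℏ³/(m_e e⁴) = 2.423 × 10^-17 s
0.0825 × 5.392 × 10^-44 / 2.423 × 10^-17 = 1.836 × 10^-28

1.836 × 10^-28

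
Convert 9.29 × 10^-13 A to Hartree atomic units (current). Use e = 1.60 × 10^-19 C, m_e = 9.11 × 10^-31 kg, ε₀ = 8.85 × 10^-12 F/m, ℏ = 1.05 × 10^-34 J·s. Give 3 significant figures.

1.39 × 10^-10

atomic unit of electric current: I_au = e E_h/ℏ = m_e e⁵/((4πε₀)²ℏ³) = 6.67 × 10^-3 A.
9.29 × 10^-13 / 6.67 × 10^-3 = 1.39 × 10^-10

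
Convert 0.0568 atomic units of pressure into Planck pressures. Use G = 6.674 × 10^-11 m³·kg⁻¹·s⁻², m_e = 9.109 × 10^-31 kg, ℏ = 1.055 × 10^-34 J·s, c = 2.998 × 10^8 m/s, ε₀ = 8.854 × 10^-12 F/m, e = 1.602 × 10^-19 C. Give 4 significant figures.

3.592 × 10^-102

atomic unit of pressure: P_au = E_h/a₀³ = m_e⁴e¹⁰/((4πε₀)⁵ℏ⁸) = 2.929 × 10^13 Pa
Planck pressure: p_P = c⁷/(ℏG²) = 4.632 × 10^113 Pa
0.0568 × 2.929 × 10^13 / 4.632 × 10^113 = 3.592 × 10^-102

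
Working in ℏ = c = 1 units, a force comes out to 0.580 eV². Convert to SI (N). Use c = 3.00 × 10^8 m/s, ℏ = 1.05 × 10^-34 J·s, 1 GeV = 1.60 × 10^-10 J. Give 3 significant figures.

4.71 × 10^-13 N

Force is [E]/[L] = [E]²/(ℏc); restore (ℏc)⁻¹.
1 GeV² → 1/(ℏc) × (1 GeV in J)² = 8.13 × 10^5 N.
Convert the energy scale: 0.580 eV² = 5.80 × 10^-19 GeV².
Result: 5.80 × 10^-19 × 8.13 × 10^5 = 4.71 × 10^-13 N.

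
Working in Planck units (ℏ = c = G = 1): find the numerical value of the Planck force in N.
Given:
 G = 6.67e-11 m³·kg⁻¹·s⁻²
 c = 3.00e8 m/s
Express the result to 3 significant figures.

The unique combination of the constants set to 1 with dimensions of force is F_P = c⁴/G.
  = 8.10e33 / 6.67e-11
  = 1.21e44 N

1.21e44 N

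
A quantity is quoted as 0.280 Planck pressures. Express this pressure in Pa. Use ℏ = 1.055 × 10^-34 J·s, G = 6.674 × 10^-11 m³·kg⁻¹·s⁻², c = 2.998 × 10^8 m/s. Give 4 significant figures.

One Planck pressure: p_P = c⁷/(ℏG²) = 4.632 × 10^113 Pa.
0.280 × 4.632 × 10^113 Pa = 1.297 × 10^113 Pa

1.297 × 10^113 Pa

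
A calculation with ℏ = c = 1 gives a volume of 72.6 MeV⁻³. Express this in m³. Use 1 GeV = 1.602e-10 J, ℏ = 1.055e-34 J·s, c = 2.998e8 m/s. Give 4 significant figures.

5.587e-37 m³

Volume is [L]³ = [E]⁻³·(ℏc)³.
1 GeV⁻³ → (ℏc)³ × (1 GeV in J)⁻³ = 7.696e-48 m³.
Convert the energy scale: 72.6 MeV⁻³ = 7.26e10 GeV⁻³.
Result: 7.26e10 × 7.696e-48 = 5.587e-37 m³.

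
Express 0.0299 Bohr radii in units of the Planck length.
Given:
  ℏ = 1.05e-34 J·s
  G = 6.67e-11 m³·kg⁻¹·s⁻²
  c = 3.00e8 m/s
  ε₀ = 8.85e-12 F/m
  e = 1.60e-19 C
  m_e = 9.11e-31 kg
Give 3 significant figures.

Bohr radius: a₀ = 4πε₀ℏ²/(m_e e²) = 5.26e-11 m
Planck length: ℓ_P = √(ℏG/c³) = 1.61e-35 m
0.0299 × 5.26e-11 / 1.61e-35 = 9.76e22

9.76e22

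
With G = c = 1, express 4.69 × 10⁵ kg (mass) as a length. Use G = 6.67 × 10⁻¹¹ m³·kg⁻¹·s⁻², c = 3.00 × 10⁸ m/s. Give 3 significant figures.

In G = c = 1 units mass has dimensions of length; the conversion factor is G/c².
4.69 × 10⁵ kg × (G/c²) = 3.48 × 10⁻²² m

3.48 × 10⁻²² m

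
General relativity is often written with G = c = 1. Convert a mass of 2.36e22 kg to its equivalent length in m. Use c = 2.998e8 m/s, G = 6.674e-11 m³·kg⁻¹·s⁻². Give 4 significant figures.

In G = c = 1 units mass has dimensions of length; the conversion factor is G/c².
2.36e22 kg × (G/c²) = 1.752e-5 m

1.752e-5 m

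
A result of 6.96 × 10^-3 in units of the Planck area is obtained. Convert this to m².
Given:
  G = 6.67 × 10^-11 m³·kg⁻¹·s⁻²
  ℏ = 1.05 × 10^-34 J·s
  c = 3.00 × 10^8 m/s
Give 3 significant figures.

One Planck area: A_P = ℏG/c³ = 2.59 × 10^-70 m².
6.96 × 10^-3 × 2.59 × 10^-70 m² = 1.81 × 10^-72 m²

1.81 × 10^-72 m²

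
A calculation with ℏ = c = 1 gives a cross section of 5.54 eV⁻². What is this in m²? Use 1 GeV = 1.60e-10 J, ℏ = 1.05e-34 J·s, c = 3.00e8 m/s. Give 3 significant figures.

Area is [L]² = [E]⁻²·(ℏc)²; restore (ℏc)².
1 GeV⁻² → (ℏc)² × (1 GeV in J)⁻² = 3.88e-32 m².
Convert the energy scale: 5.54 eV⁻² = 5.54e18 GeV⁻².
Result: 5.54e18 × 3.88e-32 = 2.15e-13 m².

2.15e-13 m²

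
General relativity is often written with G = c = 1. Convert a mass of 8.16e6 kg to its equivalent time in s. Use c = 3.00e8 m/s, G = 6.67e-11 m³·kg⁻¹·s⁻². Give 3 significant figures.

Mass → time via G/c³.
8.16e6 kg × (G/c³) = 2.02e-29 s

2.02e-29 s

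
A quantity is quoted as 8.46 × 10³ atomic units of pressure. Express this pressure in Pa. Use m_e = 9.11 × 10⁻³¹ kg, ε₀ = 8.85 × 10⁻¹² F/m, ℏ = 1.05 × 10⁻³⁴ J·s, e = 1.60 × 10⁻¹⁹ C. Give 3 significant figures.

2.55 × 10¹⁷ Pa

One atomic unit of pressure: P_au = E_h/a₀³ = m_e⁴e¹⁰/((4πε₀)⁵ℏ⁸) = 3.01 × 10¹³ Pa.
8.46 × 10³ × 3.01 × 10¹³ Pa = 2.55 × 10¹⁷ Pa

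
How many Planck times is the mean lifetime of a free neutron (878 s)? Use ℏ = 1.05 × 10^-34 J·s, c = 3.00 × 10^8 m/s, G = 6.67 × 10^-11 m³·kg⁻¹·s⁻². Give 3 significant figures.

1.64 × 10^46

Planck time: t_P = √(ℏG/c⁵) = 5.37 × 10^-44 s.
878 / 5.37 × 10^-44 = 1.64 × 10^46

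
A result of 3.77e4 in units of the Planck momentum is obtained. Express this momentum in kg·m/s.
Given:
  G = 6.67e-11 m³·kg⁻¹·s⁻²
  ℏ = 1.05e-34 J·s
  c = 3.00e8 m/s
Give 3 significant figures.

One Planck momentum: p_P = √(ℏc³/G) = 6.52 kg·m/s.
3.77e4 × 6.52 kg·m/s = 2.46e5 kg·m/s

2.46e5 kg·m/s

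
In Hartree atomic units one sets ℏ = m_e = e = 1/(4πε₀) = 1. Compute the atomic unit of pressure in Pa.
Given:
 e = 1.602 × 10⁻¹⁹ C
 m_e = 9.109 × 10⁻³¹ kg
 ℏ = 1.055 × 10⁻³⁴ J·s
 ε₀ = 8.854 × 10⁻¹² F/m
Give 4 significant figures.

P_au = E_h/a₀³ = m_e⁴e¹⁰/((4πε₀)⁵ℏ⁸)
E_h = 4.354 × 10⁻¹⁸ J
a₀ = 5.297 × 10⁻¹¹ m
E_h/a₀³ = 2.929 × 10¹³ Pa

2.929 × 10¹³ Pa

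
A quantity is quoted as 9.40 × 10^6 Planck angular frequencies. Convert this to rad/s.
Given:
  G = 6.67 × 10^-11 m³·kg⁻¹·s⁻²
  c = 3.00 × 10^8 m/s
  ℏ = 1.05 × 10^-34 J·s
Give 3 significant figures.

One Planck angular frequency: ω_P = √(c⁵/(ℏG)) = 1.86 × 10^43 rad/s.
9.40 × 10^6 × 1.86 × 10^43 rad/s = 1.75 × 10^50 rad/s

1.75 × 10^50 rad/s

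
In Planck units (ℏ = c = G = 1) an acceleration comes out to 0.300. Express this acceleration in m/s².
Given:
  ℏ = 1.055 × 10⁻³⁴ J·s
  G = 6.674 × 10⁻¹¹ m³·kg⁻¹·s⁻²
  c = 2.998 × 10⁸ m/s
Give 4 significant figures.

1.668 × 10⁵¹ m/s²

One Planck acceleration: a_P = √(c⁷/(ℏG)) = 5.560 × 10⁵¹ m/s².
0.300 × 5.560 × 10⁵¹ m/s² = 1.668 × 10⁵¹ m/s²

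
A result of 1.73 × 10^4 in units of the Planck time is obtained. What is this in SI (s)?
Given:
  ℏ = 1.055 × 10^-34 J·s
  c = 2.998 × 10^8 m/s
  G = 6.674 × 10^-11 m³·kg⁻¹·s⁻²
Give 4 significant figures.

One Planck time: t_P = √(ℏG/c⁵) = 5.392 × 10^-44 s.
1.73 × 10^4 × 5.392 × 10^-44 s = 9.328 × 10^-40 s

9.328 × 10^-40 s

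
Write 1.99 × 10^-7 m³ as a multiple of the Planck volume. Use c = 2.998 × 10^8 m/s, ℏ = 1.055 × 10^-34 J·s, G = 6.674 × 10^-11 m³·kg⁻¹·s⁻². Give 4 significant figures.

Planck volume: V_P = (ℏG/c³)^(3/2) = 4.224 × 10^-105 m³.
1.99 × 10^-7 / 4.224 × 10^-105 = 4.711 × 10^97

4.711 × 10^97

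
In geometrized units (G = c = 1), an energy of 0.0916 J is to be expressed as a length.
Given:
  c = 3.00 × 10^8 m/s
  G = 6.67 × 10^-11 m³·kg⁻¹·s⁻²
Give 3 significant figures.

7.54 × 10^-46 m

Energy → length via G/c⁴.
0.0916 J × (G/c⁴) = 7.54 × 10^-46 m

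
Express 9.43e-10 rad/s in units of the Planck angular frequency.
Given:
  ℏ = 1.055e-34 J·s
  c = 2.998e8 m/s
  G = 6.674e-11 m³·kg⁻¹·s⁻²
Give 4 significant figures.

5.085e-53

Planck angular frequency: ω_P = √(c⁵/(ℏG)) = 1.855e43 rad/s.
9.43e-10 / 1.855e43 = 5.085e-53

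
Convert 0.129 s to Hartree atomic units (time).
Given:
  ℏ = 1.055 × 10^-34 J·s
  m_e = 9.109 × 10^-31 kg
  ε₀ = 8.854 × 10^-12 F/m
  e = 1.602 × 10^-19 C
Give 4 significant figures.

5.324 × 10^15

atomic unit of time: τ_au = (4πε₀)²ℏ³/(m_e e⁴) = 2.423 × 10^-17 s.
0.129 / 2.423 × 10^-17 = 5.324 × 10^15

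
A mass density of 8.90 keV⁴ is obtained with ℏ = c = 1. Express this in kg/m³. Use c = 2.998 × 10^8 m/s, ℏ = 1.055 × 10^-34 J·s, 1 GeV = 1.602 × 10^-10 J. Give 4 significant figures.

Mass density is [E]/(c²[L]³) = [E]⁴/(ℏ³c⁵).
1 GeV⁴ → 1/(ℏ³c⁵) × (1 GeV in J)⁴ = 2.316 × 10^20 kg/m³.
Convert the energy scale: 8.90 keV⁴ = 8.90 × 10^-24 GeV⁴.
Result: 8.90 × 10^-24 × 2.316 × 10^20 = 2.061 × 10^-3 kg/m³.

2.061 × 10^-3 kg/m³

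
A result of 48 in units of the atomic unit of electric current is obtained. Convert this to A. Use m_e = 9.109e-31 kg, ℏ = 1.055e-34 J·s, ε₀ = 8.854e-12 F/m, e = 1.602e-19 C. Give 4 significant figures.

0.3174 A

One atomic unit of electric current: I_au = e E_h/ℏ = m_e e⁵/((4πε₀)²ℏ³) = 6.612e-3 A.
48 × 6.612e-3 A = 0.3174 A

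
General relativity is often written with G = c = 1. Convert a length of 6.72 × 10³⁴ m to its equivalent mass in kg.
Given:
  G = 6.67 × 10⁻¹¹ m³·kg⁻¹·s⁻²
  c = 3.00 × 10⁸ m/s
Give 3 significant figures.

9.07 × 10⁶¹ kg

Length → mass via c²/G.
6.72 × 10³⁴ m × (c²/G) = 9.07 × 10⁶¹ kg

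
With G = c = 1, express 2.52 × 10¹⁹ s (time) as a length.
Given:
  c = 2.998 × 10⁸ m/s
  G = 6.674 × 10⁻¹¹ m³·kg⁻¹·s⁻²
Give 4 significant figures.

7.555 × 10²⁷ m

Time → length via c.
2.52 × 10¹⁹ s × (c) = 7.555 × 10²⁷ m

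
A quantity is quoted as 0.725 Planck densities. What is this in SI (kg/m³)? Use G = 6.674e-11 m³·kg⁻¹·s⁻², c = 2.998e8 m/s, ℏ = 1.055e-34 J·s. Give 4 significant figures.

One Planck density: ρ_P = c⁵/(ℏG²) = 5.154e96 kg/m³.
0.725 × 5.154e96 kg/m³ = 3.737e96 kg/m³

3.737e96 kg/m³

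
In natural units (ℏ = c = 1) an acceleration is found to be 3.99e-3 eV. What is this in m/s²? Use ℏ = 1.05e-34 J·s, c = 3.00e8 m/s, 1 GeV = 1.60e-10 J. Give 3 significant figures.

Acceleration is [L]/[T]² = c·[E]/ℏ.
1 GeV → c/ℏ × (1 GeV in J) = 4.57e32 m/s².
Convert the energy scale: 3.99e-3 eV = 3.99e-12 GeV.
Result: 3.99e-12 × 4.57e32 = 1.82e21 m/s².

1.82e21 m/s²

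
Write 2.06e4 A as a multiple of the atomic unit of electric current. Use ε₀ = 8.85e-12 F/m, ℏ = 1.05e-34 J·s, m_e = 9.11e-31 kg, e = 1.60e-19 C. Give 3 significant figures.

3.09e6

atomic unit of electric current: I_au = e E_h/ℏ = m_e e⁵/((4πε₀)²ℏ³) = 6.67e-3 A.
2.06e4 / 6.67e-3 = 3.09e6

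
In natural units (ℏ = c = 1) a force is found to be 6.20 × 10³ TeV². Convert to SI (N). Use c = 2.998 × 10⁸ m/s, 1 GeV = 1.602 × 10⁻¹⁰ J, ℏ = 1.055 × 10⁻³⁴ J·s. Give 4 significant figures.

5.031 × 10¹⁵ N

Force is [E]/[L] = [E]²/(ℏc); restore (ℏc)⁻¹.
1 GeV² → 1/(ℏc) × (1 GeV in J)² = 8.114 × 10⁵ N.
Convert the energy scale: 6.20 × 10³ TeV² = 6.20 × 10⁹ GeV².
Result: 6.20 × 10⁹ × 8.114 × 10⁵ = 5.031 × 10¹⁵ N.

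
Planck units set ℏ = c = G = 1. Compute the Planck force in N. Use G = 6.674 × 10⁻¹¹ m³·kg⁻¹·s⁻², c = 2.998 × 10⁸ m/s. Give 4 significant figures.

The unique combination of the constants set to 1 with dimensions of force is F_P = c⁴/G.
  = 8.078 × 10³³ / 6.674 × 10⁻¹¹
  = 1.210 × 10⁴⁴ N

1.210 × 10⁴⁴ N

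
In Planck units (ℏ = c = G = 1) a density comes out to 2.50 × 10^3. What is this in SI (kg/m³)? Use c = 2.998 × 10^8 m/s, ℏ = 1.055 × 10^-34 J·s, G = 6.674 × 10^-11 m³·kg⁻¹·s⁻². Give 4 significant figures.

One Planck density: ρ_P = c⁵/(ℏG²) = 5.154 × 10^96 kg/m³.
2.50 × 10^3 × 5.154 × 10^96 kg/m³ = 1.288 × 10^100 kg/m³

1.288 × 10^100 kg/m³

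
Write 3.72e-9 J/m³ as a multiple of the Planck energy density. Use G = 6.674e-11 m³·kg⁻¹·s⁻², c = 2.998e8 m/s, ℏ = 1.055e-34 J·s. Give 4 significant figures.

8.031e-123

Planck energy density: u_P = c⁷/(ℏG²) = 4.632e113 J/m³.
3.72e-9 / 4.632e113 = 8.031e-123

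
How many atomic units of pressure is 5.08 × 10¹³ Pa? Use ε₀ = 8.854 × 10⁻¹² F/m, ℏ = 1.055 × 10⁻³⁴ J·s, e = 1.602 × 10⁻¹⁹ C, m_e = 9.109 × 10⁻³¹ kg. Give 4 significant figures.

atomic unit of pressure: P_au = E_h/a₀³ = m_e⁴e¹⁰/((4πε₀)⁵ℏ⁸) = 2.929 × 10¹³ Pa.
5.08 × 10¹³ / 2.929 × 10¹³ = 1.734

1.734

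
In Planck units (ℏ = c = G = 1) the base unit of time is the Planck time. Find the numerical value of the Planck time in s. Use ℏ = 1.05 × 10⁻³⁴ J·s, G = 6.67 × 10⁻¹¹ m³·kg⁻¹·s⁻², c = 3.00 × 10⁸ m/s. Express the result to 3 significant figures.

5.37 × 10⁻⁴⁴ s

t_P = √(ℏG/c⁵)
  = √(2.88 × 10⁻⁸⁷)
  = 5.37 × 10⁻⁴⁴ s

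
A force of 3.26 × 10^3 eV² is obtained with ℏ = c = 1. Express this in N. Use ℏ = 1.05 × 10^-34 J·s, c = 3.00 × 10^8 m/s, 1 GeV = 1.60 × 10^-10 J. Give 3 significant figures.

2.65 × 10^-9 N

Force is [E]/[L] = [E]²/(ℏc); restore (ℏc)⁻¹.
1 GeV² → 1/(ℏc) × (1 GeV in J)² = 8.13 × 10^5 N.
Convert the energy scale: 3.26 × 10^3 eV² = 3.26 × 10^-15 GeV².
Result: 3.26 × 10^-15 × 8.13 × 10^5 = 2.65 × 10^-9 N.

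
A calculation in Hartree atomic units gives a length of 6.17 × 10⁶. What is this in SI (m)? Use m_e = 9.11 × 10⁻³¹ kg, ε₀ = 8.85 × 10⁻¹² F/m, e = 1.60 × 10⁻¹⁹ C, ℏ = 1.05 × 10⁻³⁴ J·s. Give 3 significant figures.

3.24 × 10⁻⁴ m

One Bohr radius: a₀ = 4πε₀ℏ²/(m_e e²) = 5.26 × 10⁻¹¹ m.
6.17 × 10⁶ × 5.26 × 10⁻¹¹ m = 3.24 × 10⁻⁴ m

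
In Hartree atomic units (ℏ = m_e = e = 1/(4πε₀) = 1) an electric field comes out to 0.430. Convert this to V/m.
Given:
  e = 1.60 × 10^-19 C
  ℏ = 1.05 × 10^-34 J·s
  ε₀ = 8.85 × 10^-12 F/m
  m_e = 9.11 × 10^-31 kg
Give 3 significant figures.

2.24 × 10^11 V/m

One atomic unit of electric field: E_au = E_h/(e a₀) = m_e²e⁵/((4πε₀)³ℏ⁴) = 5.20 × 10^11 V/m.
0.430 × 5.20 × 10^11 V/m = 2.24 × 10^11 V/m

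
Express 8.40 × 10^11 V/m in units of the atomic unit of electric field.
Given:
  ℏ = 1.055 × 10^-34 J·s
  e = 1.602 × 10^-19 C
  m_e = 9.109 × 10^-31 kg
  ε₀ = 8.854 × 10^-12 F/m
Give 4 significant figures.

1.637

atomic unit of electric field: E_au = E_h/(e a₀) = m_e²e⁵/((4πε₀)³ℏ⁴) = 5.131 × 10^11 V/m.
8.40 × 10^11 / 5.131 × 10^11 = 1.637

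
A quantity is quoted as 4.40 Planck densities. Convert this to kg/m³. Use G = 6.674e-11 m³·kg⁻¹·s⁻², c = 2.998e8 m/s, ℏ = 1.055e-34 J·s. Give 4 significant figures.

2.268e97 kg/m³

One Planck density: ρ_P = c⁵/(ℏG²) = 5.154e96 kg/m³.
4.40 × 5.154e96 kg/m³ = 2.268e97 kg/m³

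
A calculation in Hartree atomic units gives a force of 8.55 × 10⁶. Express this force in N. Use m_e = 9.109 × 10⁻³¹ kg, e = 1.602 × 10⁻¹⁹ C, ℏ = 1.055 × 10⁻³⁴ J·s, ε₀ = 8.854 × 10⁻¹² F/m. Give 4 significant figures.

One atomic unit of force: F_au = E_h/a₀ = m_e²e⁶/((4πε₀)³ℏ⁴) = 8.220 × 10⁻⁸ N.
8.55 × 10⁶ × 8.220 × 10⁻⁸ N = 0.7028 N

0.7028 N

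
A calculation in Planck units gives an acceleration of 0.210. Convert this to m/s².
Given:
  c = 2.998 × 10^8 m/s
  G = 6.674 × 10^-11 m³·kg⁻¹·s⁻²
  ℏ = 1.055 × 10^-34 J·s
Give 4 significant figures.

1.168 × 10^51 m/s²

One Planck acceleration: a_P = √(c⁷/(ℏG)) = 5.560 × 10^51 m/s².
0.210 × 5.560 × 10^51 m/s² = 1.168 × 10^51 m/s²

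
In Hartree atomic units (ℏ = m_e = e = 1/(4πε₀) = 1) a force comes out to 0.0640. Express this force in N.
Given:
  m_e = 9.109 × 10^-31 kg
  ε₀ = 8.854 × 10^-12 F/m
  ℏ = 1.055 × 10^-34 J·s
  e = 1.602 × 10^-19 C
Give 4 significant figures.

5.261 × 10^-9 N

One atomic unit of force: F_au = E_h/a₀ = m_e²e⁶/((4πε₀)³ℏ⁴) = 8.220 × 10^-8 N.
0.0640 × 8.220 × 10^-8 N = 5.261 × 10^-9 N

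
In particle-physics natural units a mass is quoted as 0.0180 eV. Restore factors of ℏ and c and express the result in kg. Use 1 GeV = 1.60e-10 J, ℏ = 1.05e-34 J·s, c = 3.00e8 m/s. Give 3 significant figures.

Mass is [E]/c²; divide by c².
1 GeV → 1/c² × (1 GeV in J) = 1.78e-27 kg.
Convert the energy scale: 0.0180 eV = 1.80e-11 GeV.
Result: 1.80e-11 × 1.78e-27 = 3.20e-38 kg.

3.20e-38 kg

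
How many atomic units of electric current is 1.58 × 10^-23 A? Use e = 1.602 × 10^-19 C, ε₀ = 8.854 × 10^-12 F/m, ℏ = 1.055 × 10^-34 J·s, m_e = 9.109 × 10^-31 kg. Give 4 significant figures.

atomic unit of electric current: I_au = e E_h/ℏ = m_e e⁵/((4πε₀)²ℏ³) = 6.612 × 10^-3 A.
1.58 × 10^-23 / 6.612 × 10^-3 = 2.390 × 10^-21

2.390 × 10^-21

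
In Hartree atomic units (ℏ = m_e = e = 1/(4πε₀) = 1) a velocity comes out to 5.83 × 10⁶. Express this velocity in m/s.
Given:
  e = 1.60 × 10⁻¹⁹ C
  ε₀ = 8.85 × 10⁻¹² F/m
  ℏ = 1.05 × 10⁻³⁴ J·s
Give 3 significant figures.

One atomic unit of velocity: v_au = e²/(4πε₀ℏ) = 2.19 × 10⁶ m/s.
5.83 × 10⁶ × 2.19 × 10⁶ m/s = 1.28 × 10¹³ m/s

1.28 × 10¹³ m/s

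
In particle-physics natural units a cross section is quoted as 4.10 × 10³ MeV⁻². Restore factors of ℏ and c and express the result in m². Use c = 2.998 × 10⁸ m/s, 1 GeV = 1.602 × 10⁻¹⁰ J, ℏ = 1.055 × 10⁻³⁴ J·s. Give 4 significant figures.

1.598 × 10⁻²² m²

Area is [L]² = [E]⁻²·(ℏc)²; restore (ℏc)².
1 GeV⁻² → (ℏc)² × (1 GeV in J)⁻² = 3.898 × 10⁻³² m².
Convert the energy scale: 4.10 × 10³ MeV⁻² = 4.10 × 10⁹ GeV⁻².
Result: 4.10 × 10⁹ × 3.898 × 10⁻³² = 1.598 × 10⁻²² m².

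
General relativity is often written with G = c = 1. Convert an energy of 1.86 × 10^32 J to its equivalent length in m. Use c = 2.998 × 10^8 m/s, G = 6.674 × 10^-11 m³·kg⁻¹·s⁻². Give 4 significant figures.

1.537 × 10^-12 m

Energy → length via G/c⁴.
1.86 × 10^32 J × (G/c⁴) = 1.537 × 10^-12 m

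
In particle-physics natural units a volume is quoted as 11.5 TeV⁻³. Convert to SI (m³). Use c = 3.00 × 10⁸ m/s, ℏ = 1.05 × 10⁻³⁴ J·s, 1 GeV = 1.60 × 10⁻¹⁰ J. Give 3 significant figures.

Volume is [L]³ = [E]⁻³·(ℏc)³.
1 GeV⁻³ → (ℏc)³ × (1 GeV in J)⁻³ = 7.63 × 10⁻⁴⁸ m³.
Convert the energy scale: 11.5 TeV⁻³ = 1.15 × 10⁻⁸ GeV⁻³.
Result: 1.15 × 10⁻⁸ × 7.63 × 10⁻⁴⁸ = 8.78 × 10⁻⁵⁶ m³.

8.78 × 10⁻⁵⁶ m³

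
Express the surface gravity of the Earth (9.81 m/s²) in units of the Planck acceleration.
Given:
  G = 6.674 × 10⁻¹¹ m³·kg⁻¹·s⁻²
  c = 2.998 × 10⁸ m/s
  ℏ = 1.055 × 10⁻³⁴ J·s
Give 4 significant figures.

1.764 × 10⁻⁵¹

Planck acceleration: a_P = √(c⁷/(ℏG)) = 5.560 × 10⁵¹ m/s².
9.81 / 5.560 × 10⁵¹ = 1.764 × 10⁻⁵¹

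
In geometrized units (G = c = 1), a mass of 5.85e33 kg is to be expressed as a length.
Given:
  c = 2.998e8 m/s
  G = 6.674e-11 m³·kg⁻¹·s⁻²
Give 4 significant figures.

In G = c = 1 units mass has dimensions of length; the conversion factor is G/c².
5.85e33 kg × (G/c²) = 4.344e6 m

4.344e6 m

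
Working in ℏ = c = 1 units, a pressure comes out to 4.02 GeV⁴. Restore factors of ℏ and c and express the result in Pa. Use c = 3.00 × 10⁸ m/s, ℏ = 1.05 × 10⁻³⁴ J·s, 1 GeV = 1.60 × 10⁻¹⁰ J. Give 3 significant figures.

8.43 × 10³⁷ Pa

Pressure is [E]/[L]³ = [E]⁴/(ℏc)³.
1 GeV⁴ → 1/(ℏc)³ × (1 GeV in J)⁴ = 2.10 × 10³⁷ Pa.
Result: 4.02 × 2.10 × 10³⁷ = 8.43 × 10³⁷ Pa.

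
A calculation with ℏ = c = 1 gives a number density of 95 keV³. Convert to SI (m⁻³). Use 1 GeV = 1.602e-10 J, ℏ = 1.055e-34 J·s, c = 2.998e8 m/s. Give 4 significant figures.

1.234e31 m⁻³

Number density is [L]⁻³ = [E]³/(ℏc)³.
1 GeV³ → 1/(ℏc)³ × (1 GeV in J)³ = 1.299e47 m⁻³.
Convert the energy scale: 95 keV³ = 9.50e-17 GeV³.
Result: 9.50e-17 × 1.299e47 = 1.234e31 m⁻³.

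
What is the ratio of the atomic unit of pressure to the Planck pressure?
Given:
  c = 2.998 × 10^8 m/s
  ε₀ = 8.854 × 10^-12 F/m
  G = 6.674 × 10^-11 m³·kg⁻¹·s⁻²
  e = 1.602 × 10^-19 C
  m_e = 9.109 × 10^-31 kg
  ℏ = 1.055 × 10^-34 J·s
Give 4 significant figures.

atomic unit of pressure: P_au = E_h/a₀³ = m_e⁴e¹⁰/((4πε₀)⁵ℏ⁸) = 2.929 × 10^13 Pa
Planck pressure: p_P = c⁷/(ℏG²) = 4.632 × 10^113 Pa
ratio = 2.929 × 10^13 / 4.632 × 10^113 = 6.323 × 10^-101

6.323 × 10^-101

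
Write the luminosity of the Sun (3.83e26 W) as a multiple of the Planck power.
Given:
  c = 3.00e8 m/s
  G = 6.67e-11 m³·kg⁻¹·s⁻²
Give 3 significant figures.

Planck power: P_P = c⁵/G = 3.64e52 W.
3.83e26 / 3.64e52 = 1.05e-26

1.05e-26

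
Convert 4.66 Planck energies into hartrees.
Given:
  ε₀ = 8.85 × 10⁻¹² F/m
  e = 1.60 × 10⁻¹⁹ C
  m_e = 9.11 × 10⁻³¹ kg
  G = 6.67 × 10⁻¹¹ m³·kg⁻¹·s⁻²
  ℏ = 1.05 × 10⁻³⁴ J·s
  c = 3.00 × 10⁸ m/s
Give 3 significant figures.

2.08 × 10²⁷

Planck energy: E_P = √(ℏc⁵/G) = 1.96 × 10⁹ J
hartree: E_h = m_e e⁴/(4πε₀ℏ)² = 4.38 × 10⁻¹⁸ J
4.66 × 1.96 × 10⁹ / 4.38 × 10⁻¹⁸ = 2.08 × 10²⁷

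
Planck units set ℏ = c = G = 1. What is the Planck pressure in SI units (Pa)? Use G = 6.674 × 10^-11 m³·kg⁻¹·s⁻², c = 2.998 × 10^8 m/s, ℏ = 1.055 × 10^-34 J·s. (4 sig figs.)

4.632 × 10^113 Pa

The unique combination of the constants set to 1 with dimensions of pressure is p_P = c⁷/(ℏG²).
  = 2.177 × 10^59 / 4.699 × 10^-55
  = 4.632 × 10^113 Pa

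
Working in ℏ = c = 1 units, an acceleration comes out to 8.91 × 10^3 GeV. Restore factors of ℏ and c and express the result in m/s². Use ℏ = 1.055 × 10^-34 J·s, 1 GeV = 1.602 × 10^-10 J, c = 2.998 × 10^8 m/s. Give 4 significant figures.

4.056 × 10^36 m/s²

Acceleration is [L]/[T]² = c·[E]/ℏ.
1 GeV → c/ℏ × (1 GeV in J) = 4.552 × 10^32 m/s².
Result: 8.91 × 10^3 × 4.552 × 10^32 = 4.056 × 10^36 m/s².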